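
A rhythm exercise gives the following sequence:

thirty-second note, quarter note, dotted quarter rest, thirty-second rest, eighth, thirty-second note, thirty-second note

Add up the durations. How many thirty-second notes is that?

28

Express everything in thirty-second notes: thirty-second note = 1; quarter note = 8; dotted quarter rest = 12; thirty-second rest = 1; eighth = 4; thirty-second note = 1; thirty-second note = 1.
Total: 1 + 8 + 12 + 1 + 4 + 1 + 1 = 28 thirty-second notes.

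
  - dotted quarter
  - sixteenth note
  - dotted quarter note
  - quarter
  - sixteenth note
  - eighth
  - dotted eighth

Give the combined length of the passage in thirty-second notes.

Express everything in thirty-second notes: dotted quarter = 12; sixteenth note = 2; dotted quarter note = 12; quarter = 8; sixteenth note = 2; eighth = 4; dotted eighth = 6.
Adding: 12 + 2 + 12 + 8 + 2 + 4 + 6 = 46 thirty-second notes.

46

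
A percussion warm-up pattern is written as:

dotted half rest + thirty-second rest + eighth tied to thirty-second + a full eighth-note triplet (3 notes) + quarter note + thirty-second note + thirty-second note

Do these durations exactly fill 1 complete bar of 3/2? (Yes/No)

One bar of 3/2 = 48 thirty-second notes.
Express everything in thirty-second notes: dotted half rest = 24; thirty-second rest = 1; eighth tied to thirty-second (eighth + thirty-second) = 5; a full eighth-note triplet (3 notes) (three triplet eighths span one quarter) = 8; quarter note = 8; thirty-second note = 1; thirty-second note = 1.
Adding: 24 + 1 + 5 + 8 + 8 + 1 + 1 = 48.
48 equals 48, so the answer is Yes.

Yes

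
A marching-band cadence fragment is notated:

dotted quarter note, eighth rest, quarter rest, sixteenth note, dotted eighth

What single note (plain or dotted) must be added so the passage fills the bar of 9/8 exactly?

eighth note

The bar of 9/8 = 18 sixteenth notes.
Working in sixteenth notes: dotted quarter note = 6; eighth rest = 2; quarter rest = 4; sixteenth note = 1; dotted eighth = 3.
Altogether 6 + 2 + 4 + 1 + 3 = 16.
Remaining: 18 − 16 = 2 sixteenth notes, which is a eighth note.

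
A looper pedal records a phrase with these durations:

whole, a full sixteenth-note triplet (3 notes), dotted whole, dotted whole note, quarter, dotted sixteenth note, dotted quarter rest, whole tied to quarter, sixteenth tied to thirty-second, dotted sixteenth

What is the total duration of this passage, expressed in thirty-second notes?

201

Convert each value to thirty-second notes: whole = 32; a full sixteenth-note triplet (3 notes) (three triplet sixteenths span one eighth) = 4; dotted whole = 48; dotted whole note = 48; quarter = 8; dotted sixteenth note = 3; dotted quarter rest = 12; whole tied to quarter (whole + quarter) = 40; sixteenth tied to thirty-second (sixteenth + thirty-second) = 3; dotted sixteenth = 3.
Adding: 32 + 4 + 48 + 48 + 8 + 3 + 12 + 40 + 3 + 3 = 201 thirty-second notes.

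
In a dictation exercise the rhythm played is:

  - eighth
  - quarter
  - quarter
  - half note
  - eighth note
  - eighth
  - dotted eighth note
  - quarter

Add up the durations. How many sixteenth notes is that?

29

Each duration in sixteenth notes: eighth = 2; quarter = 4; quarter = 4; half note = 8; eighth note = 2; eighth = 2; dotted eighth note = 3; quarter = 4.
Total: 2 + 4 + 4 + 8 + 2 + 2 + 3 + 4 = 29 sixteenth notes.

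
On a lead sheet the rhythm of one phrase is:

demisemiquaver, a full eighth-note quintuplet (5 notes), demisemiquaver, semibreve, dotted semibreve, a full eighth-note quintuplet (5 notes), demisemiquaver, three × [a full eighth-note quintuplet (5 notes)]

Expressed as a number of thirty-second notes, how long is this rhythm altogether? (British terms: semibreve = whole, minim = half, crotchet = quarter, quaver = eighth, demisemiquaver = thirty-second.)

Each duration in thirty-second notes: demisemiquaver = 1; a full eighth-note quintuplet (5 notes) (five quintuplet eighths span one half) = 16; demisemiquaver = 1; semibreve = 32; dotted semibreve = 48; a full eighth-note quintuplet (5 notes) (five quintuplet eighths span one half) = 16; demisemiquaver = 1; a full eighth-note quintuplet (5 notes) (five quintuplet eighths span one half) = 16; a full eighth-note quintuplet (5 notes) (five quintuplet eighths span one half) = 16; a full eighth-note quintuplet (5 notes) (five quintuplet eighths span one half) = 16.
Sum: 1 + 16 + 1 + 32 + 48 + 16 + 1 + 16 + 16 + 16 = 163 thirty-second notes.

163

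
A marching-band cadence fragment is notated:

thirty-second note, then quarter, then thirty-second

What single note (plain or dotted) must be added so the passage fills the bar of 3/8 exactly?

sixteenth note

The bar of 3/8 = 12 thirty-second notes.
In thirty-second notes: thirty-second note = 1; quarter = 8; thirty-second = 1.
Adding: 1 + 8 + 1 = 10.
Remaining: 12 − 10 = 2 thirty-second notes, which is a sixteenth note.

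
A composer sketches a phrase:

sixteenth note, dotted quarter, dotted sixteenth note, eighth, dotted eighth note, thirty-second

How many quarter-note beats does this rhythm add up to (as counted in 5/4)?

One quarter-note beat = 8 thirty-second notes.
Express everything in thirty-second notes: sixteenth note = 2; dotted quarter = 12; dotted sixteenth note = 3; eighth = 4; dotted eighth note = 6; thirty-second = 1.
Sum: 2 + 12 + 3 + 4 + 6 + 1 = 28.
28 ÷ 8 = 3.5 beats.

3.5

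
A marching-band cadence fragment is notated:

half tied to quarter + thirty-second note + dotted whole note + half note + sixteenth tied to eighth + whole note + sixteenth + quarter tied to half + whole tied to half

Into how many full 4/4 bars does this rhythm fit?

One bar of 4/4 = 32 thirty-second notes.
Each duration in thirty-second notes: half tied to quarter (half + quarter) = 24; thirty-second note = 1; dotted whole note = 48; half note = 16; sixteenth tied to eighth (sixteenth + eighth) = 6; whole note = 32; sixteenth = 2; quarter tied to half (quarter + half) = 24; whole tied to half (whole + half) = 48.
Adding: 24 + 1 + 48 + 16 + 6 + 32 + 2 + 24 + 48 = 201.
201 ÷ 32 = 6 complete bars with 9 left over.

6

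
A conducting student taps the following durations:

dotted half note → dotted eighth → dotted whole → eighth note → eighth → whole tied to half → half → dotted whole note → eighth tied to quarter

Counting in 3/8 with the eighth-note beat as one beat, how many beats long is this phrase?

52.5

One eighth-note beat = 2 sixteenth notes.
Express everything in sixteenth notes: dotted half note = 12; dotted eighth = 3; dotted whole = 24; eighth note = 2; eighth = 2; whole tied to half (whole + half) = 24; half = 8; dotted whole note = 24; eighth tied to quarter (eighth + quarter) = 6.
Sum: 12 + 3 + 24 + 2 + 2 + 24 + 8 + 24 + 6 = 105.
105 ÷ 2 = 52.5 beats.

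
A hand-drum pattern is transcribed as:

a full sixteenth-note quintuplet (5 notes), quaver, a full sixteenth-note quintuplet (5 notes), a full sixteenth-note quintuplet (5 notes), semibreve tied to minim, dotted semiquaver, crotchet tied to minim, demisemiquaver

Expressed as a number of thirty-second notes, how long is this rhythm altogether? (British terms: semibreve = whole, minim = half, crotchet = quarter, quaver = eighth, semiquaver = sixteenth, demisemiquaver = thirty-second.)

104

In thirty-second notes: a full sixteenth-note quintuplet (5 notes) (five quintuplet sixteenths span one quarter) = 8; quaver = 4; a full sixteenth-note quintuplet (5 notes) (five quintuplet sixteenths span one quarter) = 8; a full sixteenth-note quintuplet (5 notes) (five quintuplet sixteenths span one quarter) = 8; semibreve tied to minim (semibreve + minim) = 48; dotted semiquaver = 3; crotchet tied to minim (crotchet + minim) = 24; demisemiquaver = 1.
Adding: 8 + 4 + 8 + 8 + 48 + 3 + 24 + 1 = 104 thirty-second notes.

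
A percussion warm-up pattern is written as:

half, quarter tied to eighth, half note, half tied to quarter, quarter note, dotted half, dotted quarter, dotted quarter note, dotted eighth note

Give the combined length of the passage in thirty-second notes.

Convert each value to thirty-second notes: half = 16; quarter tied to eighth (quarter + eighth) = 12; half note = 16; half tied to quarter (half + quarter) = 24; quarter note = 8; dotted half = 24; dotted quarter = 12; dotted quarter note = 12; dotted eighth note = 6.
Sum: 16 + 12 + 16 + 24 + 8 + 24 + 12 + 12 + 6 = 130 thirty-second notes.

130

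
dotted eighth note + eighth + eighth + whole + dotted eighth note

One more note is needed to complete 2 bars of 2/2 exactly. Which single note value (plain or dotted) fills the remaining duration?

2 bars of 2/2 = 32 sixteenth notes.
Express everything in sixteenth notes: dotted eighth note = 3; eighth = 2; eighth = 2; whole = 16; dotted eighth note = 3.
Total: 3 + 2 + 2 + 16 + 3 = 26.
Remaining: 32 − 26 = 6 sixteenth notes, which is a dotted quarter note.

dotted quarter note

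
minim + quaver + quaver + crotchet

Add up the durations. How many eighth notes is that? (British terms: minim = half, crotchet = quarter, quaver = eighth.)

8

In eighth notes: minim = 4; quaver = 1; quaver = 1; crotchet = 2.
Sum: 4 + 1 + 1 + 2 = 8 eighth notes.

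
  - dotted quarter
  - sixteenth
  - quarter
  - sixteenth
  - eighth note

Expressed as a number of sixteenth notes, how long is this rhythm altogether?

14

Convert each value to sixteenth notes: dotted quarter = 6; sixteenth = 1; quarter = 4; sixteenth = 1; eighth note = 2.
Total: 6 + 1 + 4 + 1 + 2 = 14 sixteenth notes.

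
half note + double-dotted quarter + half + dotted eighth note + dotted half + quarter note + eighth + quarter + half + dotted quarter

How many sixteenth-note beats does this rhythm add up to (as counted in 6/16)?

One sixteenth-note beat = 2 thirty-second notes.
Each duration in thirty-second notes: half note = 16; double-dotted quarter = 14; half = 16; dotted eighth note = 6; dotted half = 24; quarter note = 8; eighth = 4; quarter = 8; half = 16; dotted quarter = 12.
Sum: 16 + 14 + 16 + 6 + 24 + 8 + 4 + 8 + 16 + 12 = 124.
124 ÷ 2 = 62 beats.

62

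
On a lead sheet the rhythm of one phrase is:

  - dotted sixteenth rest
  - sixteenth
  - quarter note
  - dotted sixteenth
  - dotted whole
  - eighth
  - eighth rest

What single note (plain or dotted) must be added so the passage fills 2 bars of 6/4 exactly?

dotted half note

2 bars of 6/4 = 96 thirty-second notes.
Each duration in thirty-second notes: dotted sixteenth rest = 3; sixteenth = 2; quarter note = 8; dotted sixteenth = 3; dotted whole = 48; eighth = 4; eighth rest = 4.
Total: 3 + 2 + 8 + 3 + 48 + 4 + 4 = 72.
Remaining: 96 − 72 = 24 thirty-second notes, which is a dotted half note.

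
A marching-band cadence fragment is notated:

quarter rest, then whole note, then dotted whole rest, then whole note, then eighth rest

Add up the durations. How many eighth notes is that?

Express everything in eighth notes: quarter rest = 2; whole note = 8; dotted whole rest = 12; whole note = 8; eighth rest = 1.
Sum: 2 + 8 + 12 + 8 + 1 = 31 eighth notes.

31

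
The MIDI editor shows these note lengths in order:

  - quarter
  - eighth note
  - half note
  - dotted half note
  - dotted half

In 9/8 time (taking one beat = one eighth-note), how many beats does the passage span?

One eighth-note beat = 2 sixteenth notes.
Convert each value to sixteenth notes: quarter = 4; eighth note = 2; half note = 8; dotted half note = 12; dotted half = 12.
Altogether 4 + 2 + 8 + 12 + 12 = 38.
38 ÷ 2 = 19 beats.

19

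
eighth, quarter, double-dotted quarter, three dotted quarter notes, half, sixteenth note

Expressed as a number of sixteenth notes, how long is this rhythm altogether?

Express everything in sixteenth notes: eighth = 2; quarter = 4; double-dotted quarter = 7; dotted quarter note = 6; dotted quarter note = 6; dotted quarter note = 6; half = 8; sixteenth note = 1.
Total: 2 + 4 + 7 + 6 + 6 + 6 + 8 + 1 = 40 sixteenth notes.

40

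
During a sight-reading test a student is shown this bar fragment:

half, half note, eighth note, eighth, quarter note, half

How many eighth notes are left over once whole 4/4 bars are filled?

0

One bar of 4/4 = 8 eighth notes.
Express everything in eighth notes: half = 4; half note = 4; eighth note = 1; eighth = 1; quarter note = 2; half = 4.
Altogether 4 + 4 + 1 + 1 + 2 + 4 = 16.
16 ÷ 8 = 2 complete bars with 0 eighth notes remaining.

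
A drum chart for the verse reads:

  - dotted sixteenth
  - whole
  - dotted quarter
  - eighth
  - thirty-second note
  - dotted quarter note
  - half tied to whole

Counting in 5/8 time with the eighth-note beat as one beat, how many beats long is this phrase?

28

One eighth-note beat = 4 thirty-second notes.
Working in thirty-second notes: dotted sixteenth = 3; whole = 32; dotted quarter = 12; eighth = 4; thirty-second note = 1; dotted quarter note = 12; half tied to whole (half + whole) = 48.
Sum: 3 + 32 + 12 + 4 + 1 + 12 + 48 = 112.
112 ÷ 4 = 28 beats.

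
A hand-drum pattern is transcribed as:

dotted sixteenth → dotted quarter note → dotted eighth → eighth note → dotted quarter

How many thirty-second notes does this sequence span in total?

37

In thirty-second notes: dotted sixteenth = 3; dotted quarter note = 12; dotted eighth = 6; eighth note = 4; dotted quarter = 12.
Altogether 3 + 12 + 6 + 4 + 12 = 37 thirty-second notes.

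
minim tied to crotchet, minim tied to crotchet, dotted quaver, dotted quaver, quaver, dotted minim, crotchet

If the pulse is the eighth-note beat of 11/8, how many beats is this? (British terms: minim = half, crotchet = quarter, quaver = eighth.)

One eighth-note beat = 2 sixteenth notes.
Express everything in sixteenth notes: minim tied to crotchet (minim + crotchet) = 12; minim tied to crotchet (minim + crotchet) = 12; dotted quaver = 3; dotted quaver = 3; quaver = 2; dotted minim = 12; crotchet = 4.
Adding: 12 + 12 + 3 + 3 + 2 + 12 + 4 = 48.
48 ÷ 2 = 24 beats.

24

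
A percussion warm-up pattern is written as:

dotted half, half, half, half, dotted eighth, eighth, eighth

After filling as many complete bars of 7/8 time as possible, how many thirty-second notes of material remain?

One bar of 7/8 = 14 sixteenth notes.
Express everything in sixteenth notes: dotted half = 12; half = 8; half = 8; half = 8; dotted eighth = 3; eighth = 2; eighth = 2.
Sum: 12 + 8 + 8 + 8 + 3 + 2 + 2 = 43.
43 ÷ 14 = 3 complete bars with 1 sixteenth note remaining = 2 thirty-second notes.

2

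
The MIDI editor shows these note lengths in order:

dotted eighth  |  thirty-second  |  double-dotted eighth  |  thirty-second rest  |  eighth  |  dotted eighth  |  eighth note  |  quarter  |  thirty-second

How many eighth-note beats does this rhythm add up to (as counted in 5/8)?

9.5

One eighth-note beat = 4 thirty-second notes.
Express everything in thirty-second notes: dotted eighth = 6; thirty-second = 1; double-dotted eighth = 7; thirty-second rest = 1; eighth = 4; dotted eighth = 6; eighth note = 4; quarter = 8; thirty-second = 1.
Altogether 6 + 1 + 7 + 1 + 4 + 6 + 4 + 8 + 1 = 38.
38 ÷ 4 = 9.5 beats.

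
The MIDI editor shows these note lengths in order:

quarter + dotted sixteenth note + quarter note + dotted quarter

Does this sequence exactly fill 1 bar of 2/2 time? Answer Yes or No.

No

One bar of 2/2 = 32 thirty-second notes.
Each duration in thirty-second notes: quarter = 8; dotted sixteenth note = 3; quarter note = 8; dotted quarter = 12.
Adding: 8 + 3 + 8 + 12 = 31.
31 falls short of 32, so the answer is No.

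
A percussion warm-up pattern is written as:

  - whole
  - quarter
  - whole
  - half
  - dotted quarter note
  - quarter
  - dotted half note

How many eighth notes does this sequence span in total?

33

Convert each value to eighth notes: whole = 8; quarter = 2; whole = 8; half = 4; dotted quarter note = 3; quarter = 2; dotted half note = 6.
Adding: 8 + 2 + 8 + 4 + 3 + 2 + 6 = 33 eighth notes.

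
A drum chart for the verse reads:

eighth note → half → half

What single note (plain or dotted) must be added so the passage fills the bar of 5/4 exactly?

The bar of 5/4 = 10 eighth notes.
Working in eighth notes: eighth note = 1; half = 4; half = 4.
Adding: 1 + 4 + 4 = 9.
Remaining: 10 − 9 = 1 eighth note, which is a eighth note.

eighth note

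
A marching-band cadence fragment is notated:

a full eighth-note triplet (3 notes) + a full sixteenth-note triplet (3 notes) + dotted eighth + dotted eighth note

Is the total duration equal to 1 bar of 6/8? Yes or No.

Yes

One bar of 6/8 = 12 sixteenth notes.
In sixteenth notes: a full eighth-note triplet (3 notes) (three triplet eighths span one quarter) = 4; a full sixteenth-note triplet (3 notes) (three triplet sixteenths span one eighth) = 2; dotted eighth = 3; dotted eighth note = 3.
Altogether 4 + 2 + 3 + 3 = 12.
12 equals 12, so the answer is Yes.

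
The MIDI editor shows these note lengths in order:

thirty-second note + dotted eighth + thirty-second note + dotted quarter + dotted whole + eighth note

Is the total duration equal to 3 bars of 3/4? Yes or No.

One bar of 3/4 = 24 thirty-second notes, so 3 bars = 72.
Convert each value to thirty-second notes: thirty-second note = 1; dotted eighth = 6; thirty-second note = 1; dotted quarter = 12; dotted whole = 48; eighth note = 4.
Total: 1 + 6 + 1 + 12 + 48 + 4 = 72.
72 equals 72, so the answer is Yes.

Yes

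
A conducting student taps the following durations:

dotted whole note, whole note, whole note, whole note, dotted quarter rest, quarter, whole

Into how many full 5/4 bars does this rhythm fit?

One bar of 5/4 = 10 eighth notes.
In eighth notes: dotted whole note = 12; whole note = 8; whole note = 8; whole note = 8; dotted quarter rest = 3; quarter = 2; whole = 8.
Sum: 12 + 8 + 8 + 8 + 3 + 2 + 8 = 49.
49 ÷ 10 = 4 complete bars with 9 left over.

4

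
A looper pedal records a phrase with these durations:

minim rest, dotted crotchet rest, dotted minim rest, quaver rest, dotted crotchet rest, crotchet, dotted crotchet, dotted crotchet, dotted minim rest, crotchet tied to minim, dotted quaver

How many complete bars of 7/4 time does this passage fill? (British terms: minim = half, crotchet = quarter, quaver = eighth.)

One bar of 7/4 = 28 sixteenth notes.
Express everything in sixteenth notes: minim rest = 8; dotted crotchet rest = 6; dotted minim rest = 12; quaver rest = 2; dotted crotchet rest = 6; crotchet = 4; dotted crotchet = 6; dotted crotchet = 6; dotted minim rest = 12; crotchet tied to minim (crotchet + minim) = 12; dotted quaver = 3.
Adding: 8 + 6 + 12 + 2 + 6 + 4 + 6 + 6 + 12 + 12 + 3 = 77.
77 ÷ 28 = 2 complete bars with 21 left over.

2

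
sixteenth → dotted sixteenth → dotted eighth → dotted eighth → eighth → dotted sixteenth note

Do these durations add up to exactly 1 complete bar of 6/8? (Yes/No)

One bar of 6/8 = 24 thirty-second notes.
Working in thirty-second notes: sixteenth = 2; dotted sixteenth = 3; dotted eighth = 6; dotted eighth = 6; eighth = 4; dotted sixteenth note = 3.
Adding: 2 + 3 + 6 + 6 + 4 + 3 = 24.
24 equals 24, so the answer is Yes.

Yes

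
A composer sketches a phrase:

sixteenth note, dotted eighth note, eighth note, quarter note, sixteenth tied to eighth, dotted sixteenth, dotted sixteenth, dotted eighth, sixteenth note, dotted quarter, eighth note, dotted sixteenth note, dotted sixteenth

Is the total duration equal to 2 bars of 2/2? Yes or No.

One bar of 2/2 = 32 thirty-second notes, so 2 bars = 64.
Working in thirty-second notes: sixteenth note = 2; dotted eighth note = 6; eighth note = 4; quarter note = 8; sixteenth tied to eighth (sixteenth + eighth) = 6; dotted sixteenth = 3; dotted sixteenth = 3; dotted eighth = 6; sixteenth note = 2; dotted quarter = 12; eighth note = 4; dotted sixteenth note = 3; dotted sixteenth = 3.
Altogether 2 + 6 + 4 + 8 + 6 + 3 + 3 + 6 + 2 + 12 + 4 + 3 + 3 = 62.
62 falls short of 64, so the answer is No.

No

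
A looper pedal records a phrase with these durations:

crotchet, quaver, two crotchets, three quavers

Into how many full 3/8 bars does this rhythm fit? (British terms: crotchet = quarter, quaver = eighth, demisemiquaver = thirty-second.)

One bar of 3/8 = 3 eighth notes.
Each duration in eighth notes: crotchet = 2; quaver = 1; crotchet = 2; crotchet = 2; quaver = 1; quaver = 1; quaver = 1.
Sum: 2 + 1 + 2 + 2 + 1 + 1 + 1 = 10.
10 ÷ 3 = 3 complete bars with 1 left over.

3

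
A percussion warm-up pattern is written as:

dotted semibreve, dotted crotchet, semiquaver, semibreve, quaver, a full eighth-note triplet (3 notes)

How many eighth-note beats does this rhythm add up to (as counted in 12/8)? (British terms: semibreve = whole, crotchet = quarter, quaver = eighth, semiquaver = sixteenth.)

26.5

One eighth-note beat = 2 sixteenth notes.
Each duration in sixteenth notes: dotted semibreve = 24; dotted crotchet = 6; semiquaver = 1; semibreve = 16; quaver = 2; a full eighth-note triplet (3 notes) (three triplet eighths span one quarter) = 4.
Sum: 24 + 6 + 1 + 16 + 2 + 4 = 53.
53 ÷ 2 = 26.5 beats.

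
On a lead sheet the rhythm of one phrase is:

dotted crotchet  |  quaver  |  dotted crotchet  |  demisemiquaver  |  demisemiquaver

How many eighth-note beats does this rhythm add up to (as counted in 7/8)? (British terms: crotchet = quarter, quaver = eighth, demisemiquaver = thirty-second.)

One eighth-note beat = 4 thirty-second notes.
Express everything in thirty-second notes: dotted crotchet = 12; quaver = 4; dotted crotchet = 12; demisemiquaver = 1; demisemiquaver = 1.
Altogether 12 + 4 + 12 + 1 + 1 = 30.
30 ÷ 4 = 7.5 beats.

7.5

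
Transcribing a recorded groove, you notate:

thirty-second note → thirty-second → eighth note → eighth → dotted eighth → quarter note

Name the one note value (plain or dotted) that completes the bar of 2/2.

The bar of 2/2 = 32 thirty-second notes.
Working in thirty-second notes: thirty-second note = 1; thirty-second = 1; eighth note = 4; eighth = 4; dotted eighth = 6; quarter note = 8.
Altogether 1 + 1 + 4 + 4 + 6 + 8 = 24.
Remaining: 32 − 24 = 8 thirty-second notes, which is a quarter note.

quarter note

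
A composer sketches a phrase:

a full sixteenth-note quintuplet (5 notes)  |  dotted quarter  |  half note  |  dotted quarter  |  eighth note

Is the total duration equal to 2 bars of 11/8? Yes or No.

No

One bar of 11/8 = 11 eighth notes, so 2 bars = 22.
Convert each value to eighth notes: a full sixteenth-note quintuplet (5 notes) (five quintuplet sixteenths span one quarter) = 2; dotted quarter = 3; half note = 4; dotted quarter = 3; eighth note = 1.
Total: 2 + 3 + 4 + 3 + 1 = 13.
13 falls short of 22, so the answer is No.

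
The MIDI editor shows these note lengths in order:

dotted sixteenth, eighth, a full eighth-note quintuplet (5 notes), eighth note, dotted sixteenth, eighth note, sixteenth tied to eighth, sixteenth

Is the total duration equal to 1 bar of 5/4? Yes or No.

No

One bar of 5/4 = 40 thirty-second notes.
In thirty-second notes: dotted sixteenth = 3; eighth = 4; a full eighth-note quintuplet (5 notes) (five quintuplet eighths span one half) = 16; eighth note = 4; dotted sixteenth = 3; eighth note = 4; sixteenth tied to eighth (sixteenth + eighth) = 6; sixteenth = 2.
Sum: 3 + 4 + 16 + 4 + 3 + 4 + 6 + 2 = 42.
42 exceeds 40, so the answer is No.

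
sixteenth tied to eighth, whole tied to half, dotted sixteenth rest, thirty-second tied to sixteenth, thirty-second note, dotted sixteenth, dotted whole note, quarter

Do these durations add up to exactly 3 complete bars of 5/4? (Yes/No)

One bar of 5/4 = 40 thirty-second notes, so 3 bars = 120.
Convert each value to thirty-second notes: sixteenth tied to eighth (sixteenth + eighth) = 6; whole tied to half (whole + half) = 48; dotted sixteenth rest = 3; thirty-second tied to sixteenth (thirty-second + sixteenth) = 3; thirty-second note = 1; dotted sixteenth = 3; dotted whole note = 48; quarter = 8.
Sum: 6 + 48 + 3 + 3 + 1 + 3 + 48 + 8 = 120.
120 equals 120, so the answer is Yes.

Yes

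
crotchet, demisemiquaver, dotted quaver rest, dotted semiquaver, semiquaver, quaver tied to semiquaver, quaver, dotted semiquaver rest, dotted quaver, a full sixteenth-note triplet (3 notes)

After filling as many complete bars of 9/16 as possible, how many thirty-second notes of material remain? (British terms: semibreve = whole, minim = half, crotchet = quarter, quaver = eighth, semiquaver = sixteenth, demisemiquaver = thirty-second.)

7

One bar of 9/16 = 18 thirty-second notes.
Working in thirty-second notes: crotchet = 8; demisemiquaver = 1; dotted quaver rest = 6; dotted semiquaver = 3; semiquaver = 2; quaver tied to semiquaver (quaver + semiquaver) = 6; quaver = 4; dotted semiquaver rest = 3; dotted quaver = 6; a full sixteenth-note triplet (3 notes) (three triplet sixteenths span one eighth) = 4.
Altogether 8 + 1 + 6 + 3 + 2 + 6 + 4 + 3 + 6 + 4 = 43.
43 ÷ 18 = 2 complete bars with 7 thirty-second notes remaining.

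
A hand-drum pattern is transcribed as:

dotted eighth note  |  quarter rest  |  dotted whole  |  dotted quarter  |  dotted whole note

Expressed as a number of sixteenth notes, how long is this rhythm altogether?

Express everything in sixteenth notes: dotted eighth note = 3; quarter rest = 4; dotted whole = 24; dotted quarter = 6; dotted whole note = 24.
Adding: 3 + 4 + 24 + 6 + 24 = 61 sixteenth notes.

61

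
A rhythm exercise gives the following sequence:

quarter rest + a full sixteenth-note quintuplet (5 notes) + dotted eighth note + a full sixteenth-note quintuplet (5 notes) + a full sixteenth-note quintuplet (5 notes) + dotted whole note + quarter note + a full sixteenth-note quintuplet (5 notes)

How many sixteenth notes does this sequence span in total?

Each duration in sixteenth notes: quarter rest = 4; a full sixteenth-note quintuplet (5 notes) (five quintuplet sixteenths span one quarter) = 4; dotted eighth note = 3; a full sixteenth-note quintuplet (5 notes) (five quintuplet sixteenths span one quarter) = 4; a full sixteenth-note quintuplet (5 notes) (five quintuplet sixteenths span one quarter) = 4; dotted whole note = 24; quarter note = 4; a full sixteenth-note quintuplet (5 notes) (five quintuplet sixteenths span one quarter) = 4.
Adding: 4 + 4 + 3 + 4 + 4 + 24 + 4 + 4 = 51 sixteenth notes.

51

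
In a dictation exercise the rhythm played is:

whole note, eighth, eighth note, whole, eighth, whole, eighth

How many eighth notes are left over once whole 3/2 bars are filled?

One bar of 3/2 = 12 eighth notes.
Convert each value to eighth notes: whole note = 8; eighth = 1; eighth note = 1; whole = 8; eighth = 1; whole = 8; eighth = 1.
Adding: 8 + 1 + 1 + 8 + 1 + 8 + 1 = 28.
28 ÷ 12 = 2 complete bars with 4 eighth notes remaining.

4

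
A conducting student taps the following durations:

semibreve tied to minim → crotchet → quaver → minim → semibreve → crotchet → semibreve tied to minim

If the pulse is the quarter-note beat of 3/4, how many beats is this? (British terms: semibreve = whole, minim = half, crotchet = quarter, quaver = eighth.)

20.5

One quarter-note beat = 2 eighth notes.
In eighth notes: semibreve tied to minim (semibreve + minim) = 12; crotchet = 2; quaver = 1; minim = 4; semibreve = 8; crotchet = 2; semibreve tied to minim (semibreve + minim) = 12.
Adding: 12 + 2 + 1 + 4 + 8 + 2 + 12 = 41.
41 ÷ 2 = 20.5 beats.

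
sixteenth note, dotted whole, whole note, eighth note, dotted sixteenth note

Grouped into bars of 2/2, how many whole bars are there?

One bar of 2/2 = 32 thirty-second notes.
Each duration in thirty-second notes: sixteenth note = 2; dotted whole = 48; whole note = 32; eighth note = 4; dotted sixteenth note = 3.
Altogether 2 + 48 + 32 + 4 + 3 = 89.
89 ÷ 32 = 2 complete bars with 25 left over.

2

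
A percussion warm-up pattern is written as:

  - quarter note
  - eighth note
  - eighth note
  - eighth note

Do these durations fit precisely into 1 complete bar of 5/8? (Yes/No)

Yes

One bar of 5/8 = 5 eighth notes.
Express everything in eighth notes: quarter note = 2; eighth note = 1; eighth note = 1; eighth note = 1.
Total: 2 + 1 + 1 + 1 = 5.
5 equals 5, so the answer is Yes.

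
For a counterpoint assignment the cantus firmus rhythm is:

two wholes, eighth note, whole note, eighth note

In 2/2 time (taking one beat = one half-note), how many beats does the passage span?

6.5

One half-note beat = 4 eighth notes.
Convert each value to eighth notes: whole = 8; whole = 8; eighth note = 1; whole note = 8; eighth note = 1.
Altogether 8 + 8 + 1 + 8 + 1 = 26.
26 ÷ 4 = 6.5 beats.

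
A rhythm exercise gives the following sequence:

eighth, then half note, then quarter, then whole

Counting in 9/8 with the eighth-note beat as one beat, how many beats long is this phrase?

15

One eighth-note beat = 2 sixteenth notes.
Working in sixteenth notes: eighth = 2; half note = 8; quarter = 4; whole = 16.
Total: 2 + 8 + 4 + 16 = 30.
30 ÷ 2 = 15 beats.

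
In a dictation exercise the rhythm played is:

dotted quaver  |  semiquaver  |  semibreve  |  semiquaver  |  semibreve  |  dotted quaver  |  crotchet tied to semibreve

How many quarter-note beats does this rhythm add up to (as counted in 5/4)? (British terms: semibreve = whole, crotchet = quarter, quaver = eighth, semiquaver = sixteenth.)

One quarter-note beat = 4 sixteenth notes.
Convert each value to sixteenth notes: dotted quaver = 3; semiquaver = 1; semibreve = 16; semiquaver = 1; semibreve = 16; dotted quaver = 3; crotchet tied to semibreve (crotchet + semibreve) = 20.
Sum: 3 + 1 + 16 + 1 + 16 + 3 + 20 = 60.
60 ÷ 4 = 15 beats.

15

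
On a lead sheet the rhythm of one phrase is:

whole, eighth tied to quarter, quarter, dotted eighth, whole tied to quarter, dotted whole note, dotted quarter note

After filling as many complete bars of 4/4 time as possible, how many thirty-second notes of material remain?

30

One bar of 4/4 = 16 sixteenth notes.
Each duration in sixteenth notes: whole = 16; eighth tied to quarter (eighth + quarter) = 6; quarter = 4; dotted eighth = 3; whole tied to quarter (whole + quarter) = 20; dotted whole note = 24; dotted quarter note = 6.
Altogether 16 + 6 + 4 + 3 + 20 + 24 + 6 = 79.
79 ÷ 16 = 4 complete bars with 15 sixteenth notes remaining = 30 thirty-second notes.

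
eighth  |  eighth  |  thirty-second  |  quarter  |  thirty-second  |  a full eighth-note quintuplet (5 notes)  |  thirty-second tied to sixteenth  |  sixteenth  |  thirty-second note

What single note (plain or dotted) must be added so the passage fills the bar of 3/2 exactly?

quarter note

The bar of 3/2 = 48 thirty-second notes.
Express everything in thirty-second notes: eighth = 4; eighth = 4; thirty-second = 1; quarter = 8; thirty-second = 1; a full eighth-note quintuplet (5 notes) (five quintuplet eighths span one half) = 16; thirty-second tied to sixteenth (thirty-second + sixteenth) = 3; sixteenth = 2; thirty-second note = 1.
Altogether 4 + 4 + 1 + 8 + 1 + 16 + 3 + 2 + 1 = 40.
Remaining: 48 − 40 = 8 thirty-second notes, which is a quarter note.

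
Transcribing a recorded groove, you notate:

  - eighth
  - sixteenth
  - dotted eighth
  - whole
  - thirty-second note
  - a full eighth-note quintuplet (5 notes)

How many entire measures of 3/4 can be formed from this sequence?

One bar of 3/4 = 24 thirty-second notes.
Express everything in thirty-second notes: eighth = 4; sixteenth = 2; dotted eighth = 6; whole = 32; thirty-second note = 1; a full eighth-note quintuplet (5 notes) (five quintuplet eighths span one half) = 16.
Adding: 4 + 2 + 6 + 32 + 1 + 16 = 61.
61 ÷ 24 = 2 complete bars with 13 left over.

2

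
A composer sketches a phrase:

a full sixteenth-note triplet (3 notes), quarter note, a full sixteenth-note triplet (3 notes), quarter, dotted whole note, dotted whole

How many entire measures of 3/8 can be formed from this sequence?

10

One bar of 3/8 = 3 eighth notes.
Convert each value to eighth notes: a full sixteenth-note triplet (3 notes) (three triplet sixteenths span one eighth) = 1; quarter note = 2; a full sixteenth-note triplet (3 notes) (three triplet sixteenths span one eighth) = 1; quarter = 2; dotted whole note = 12; dotted whole = 12.
Total: 1 + 2 + 1 + 2 + 12 + 12 = 30.
30 ÷ 3 = 10 complete bars with 0 left over.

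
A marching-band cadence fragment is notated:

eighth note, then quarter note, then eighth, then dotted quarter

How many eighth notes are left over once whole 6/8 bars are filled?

One bar of 6/8 = 6 eighth notes.
Express everything in eighth notes: eighth note = 1; quarter note = 2; eighth = 1; dotted quarter = 3.
Adding: 1 + 2 + 1 + 3 = 7.
7 ÷ 6 = 1 complete bar with 1 eighth note remaining.

1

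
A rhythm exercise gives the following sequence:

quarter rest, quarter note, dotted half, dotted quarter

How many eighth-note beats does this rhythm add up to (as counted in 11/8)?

13

One eighth-note beat = 2 sixteenth notes.
Each duration in sixteenth notes: quarter rest = 4; quarter note = 4; dotted half = 12; dotted quarter = 6.
Total: 4 + 4 + 12 + 6 = 26.
26 ÷ 2 = 13 beats.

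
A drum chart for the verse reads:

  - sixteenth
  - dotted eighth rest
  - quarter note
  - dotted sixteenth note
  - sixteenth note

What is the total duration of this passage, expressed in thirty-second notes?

Express everything in thirty-second notes: sixteenth = 2; dotted eighth rest = 6; quarter note = 8; dotted sixteenth note = 3; sixteenth note = 2.
Adding: 2 + 6 + 8 + 3 + 2 = 21 thirty-second notes.

21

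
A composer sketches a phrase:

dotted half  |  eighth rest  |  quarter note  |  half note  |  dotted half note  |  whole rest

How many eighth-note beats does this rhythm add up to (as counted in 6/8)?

27

One eighth-note beat = 2 sixteenth notes.
Express everything in sixteenth notes: dotted half = 12; eighth rest = 2; quarter note = 4; half note = 8; dotted half note = 12; whole rest = 16.
Sum: 12 + 2 + 4 + 8 + 12 + 16 = 54.
54 ÷ 2 = 27 beats.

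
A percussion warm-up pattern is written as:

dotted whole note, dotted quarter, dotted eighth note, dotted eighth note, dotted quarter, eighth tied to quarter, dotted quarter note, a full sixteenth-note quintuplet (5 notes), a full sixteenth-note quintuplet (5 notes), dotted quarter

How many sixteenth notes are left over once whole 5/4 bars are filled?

8

One bar of 5/4 = 20 sixteenth notes.
Each duration in sixteenth notes: dotted whole note = 24; dotted quarter = 6; dotted eighth note = 3; dotted eighth note = 3; dotted quarter = 6; eighth tied to quarter (eighth + quarter) = 6; dotted quarter note = 6; a full sixteenth-note quintuplet (5 notes) (five quintuplet sixteenths span one quarter) = 4; a full sixteenth-note quintuplet (5 notes) (five quintuplet sixteenths span one quarter) = 4; dotted quarter = 6.
Sum: 24 + 6 + 3 + 3 + 6 + 6 + 6 + 4 + 4 + 6 = 68.
68 ÷ 20 = 3 complete bars with 8 sixteenth notes remaining.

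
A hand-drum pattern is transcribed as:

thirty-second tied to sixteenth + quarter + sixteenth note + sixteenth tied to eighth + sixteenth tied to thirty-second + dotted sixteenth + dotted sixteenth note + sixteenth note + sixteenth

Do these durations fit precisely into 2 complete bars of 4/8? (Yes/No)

One bar of 4/8 = 16 thirty-second notes, so 2 bars = 32.
In thirty-second notes: thirty-second tied to sixteenth (thirty-second + sixteenth) = 3; quarter = 8; sixteenth note = 2; sixteenth tied to eighth (sixteenth + eighth) = 6; sixteenth tied to thirty-second (sixteenth + thirty-second) = 3; dotted sixteenth = 3; dotted sixteenth note = 3; sixteenth note = 2; sixteenth = 2.
Total: 3 + 8 + 2 + 6 + 3 + 3 + 3 + 2 + 2 = 32.
32 equals 32, so the answer is Yes.

Yes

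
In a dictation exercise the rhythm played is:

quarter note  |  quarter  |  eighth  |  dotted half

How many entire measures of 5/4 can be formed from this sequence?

1

One bar of 5/4 = 10 eighth notes.
Working in eighth notes: quarter note = 2; quarter = 2; eighth = 1; dotted half = 6.
Total: 2 + 2 + 1 + 6 = 11.
11 ÷ 10 = 1 complete bar with 1 left over.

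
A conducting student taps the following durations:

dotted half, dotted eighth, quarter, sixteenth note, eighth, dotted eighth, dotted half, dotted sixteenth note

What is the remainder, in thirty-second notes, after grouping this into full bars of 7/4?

One bar of 7/4 = 56 thirty-second notes.
Express everything in thirty-second notes: dotted half = 24; dotted eighth = 6; quarter = 8; sixteenth note = 2; eighth = 4; dotted eighth = 6; dotted half = 24; dotted sixteenth note = 3.
Altogether 24 + 6 + 8 + 2 + 4 + 6 + 24 + 3 = 77.
77 ÷ 56 = 1 complete bar with 21 thirty-second notes remaining.

21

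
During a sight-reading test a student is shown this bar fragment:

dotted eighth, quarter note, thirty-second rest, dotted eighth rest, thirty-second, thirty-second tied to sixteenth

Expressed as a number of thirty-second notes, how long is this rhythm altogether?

Express everything in thirty-second notes: dotted eighth = 6; quarter note = 8; thirty-second rest = 1; dotted eighth rest = 6; thirty-second = 1; thirty-second tied to sixteenth (thirty-second + sixteenth) = 3.
Altogether 6 + 8 + 1 + 6 + 1 + 3 = 25 thirty-second notes.

25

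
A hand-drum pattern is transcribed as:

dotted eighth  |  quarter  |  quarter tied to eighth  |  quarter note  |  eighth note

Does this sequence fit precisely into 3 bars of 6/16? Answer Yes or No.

One bar of 6/16 = 6 sixteenth notes, so 3 bars = 18.
Convert each value to sixteenth notes: dotted eighth = 3; quarter = 4; quarter tied to eighth (quarter + eighth) = 6; quarter note = 4; eighth note = 2.
Altogether 3 + 4 + 6 + 4 + 2 = 19.
19 exceeds 18, so the answer is No.

No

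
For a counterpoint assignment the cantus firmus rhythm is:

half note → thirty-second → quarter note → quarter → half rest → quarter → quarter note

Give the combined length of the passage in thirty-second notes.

Each duration in thirty-second notes: half note = 16; thirty-second = 1; quarter note = 8; quarter = 8; half rest = 16; quarter = 8; quarter note = 8.
Sum: 16 + 1 + 8 + 8 + 16 + 8 + 8 = 65 thirty-second notes.

65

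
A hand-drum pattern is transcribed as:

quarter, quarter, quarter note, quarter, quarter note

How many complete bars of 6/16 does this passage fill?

3

One bar of 6/16 = 3 eighth notes.
Each duration in eighth notes: quarter = 2; quarter = 2; quarter note = 2; quarter = 2; quarter note = 2.
Altogether 2 + 2 + 2 + 2 + 2 = 10.
10 ÷ 3 = 3 complete bars with 1 left over.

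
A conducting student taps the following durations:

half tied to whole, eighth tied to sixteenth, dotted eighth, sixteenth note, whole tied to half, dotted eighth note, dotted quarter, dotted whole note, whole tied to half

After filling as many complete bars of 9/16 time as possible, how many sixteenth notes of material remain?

One bar of 9/16 = 9 sixteenth notes.
Each duration in sixteenth notes: half tied to whole (half + whole) = 24; eighth tied to sixteenth (eighth + sixteenth) = 3; dotted eighth = 3; sixteenth note = 1; whole tied to half (whole + half) = 24; dotted eighth note = 3; dotted quarter = 6; dotted whole note = 24; whole tied to half (whole + half) = 24.
Sum: 24 + 3 + 3 + 1 + 24 + 3 + 6 + 24 + 24 = 112.
112 ÷ 9 = 12 complete bars with 4 sixteenth notes remaining.

4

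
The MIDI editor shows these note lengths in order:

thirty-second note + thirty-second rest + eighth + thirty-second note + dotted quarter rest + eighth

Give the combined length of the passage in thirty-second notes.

Express everything in thirty-second notes: thirty-second note = 1; thirty-second rest = 1; eighth = 4; thirty-second note = 1; dotted quarter rest = 12; eighth = 4.
Sum: 1 + 1 + 4 + 1 + 12 + 4 = 23 thirty-second notes.

23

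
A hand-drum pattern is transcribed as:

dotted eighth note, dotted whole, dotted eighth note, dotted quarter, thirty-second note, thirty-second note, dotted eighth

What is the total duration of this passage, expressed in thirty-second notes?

Working in thirty-second notes: dotted eighth note = 6; dotted whole = 48; dotted eighth note = 6; dotted quarter = 12; thirty-second note = 1; thirty-second note = 1; dotted eighth = 6.
Altogether 6 + 48 + 6 + 12 + 1 + 1 + 6 = 80 thirty-second notes.

80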